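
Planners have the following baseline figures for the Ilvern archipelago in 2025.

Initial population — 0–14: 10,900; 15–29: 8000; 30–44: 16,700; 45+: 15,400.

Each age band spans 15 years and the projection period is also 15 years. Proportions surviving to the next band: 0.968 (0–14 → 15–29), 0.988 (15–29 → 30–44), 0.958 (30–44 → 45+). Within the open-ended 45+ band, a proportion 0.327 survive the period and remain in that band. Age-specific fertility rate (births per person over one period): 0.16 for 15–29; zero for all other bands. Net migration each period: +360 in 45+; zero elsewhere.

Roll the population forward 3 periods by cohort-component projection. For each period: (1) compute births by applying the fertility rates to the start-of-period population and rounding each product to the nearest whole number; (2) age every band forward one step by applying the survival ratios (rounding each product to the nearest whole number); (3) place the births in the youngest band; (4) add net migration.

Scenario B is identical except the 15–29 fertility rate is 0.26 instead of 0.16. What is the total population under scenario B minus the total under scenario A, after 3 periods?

After projecting period 1:
Births: 8000 * 0.16 = 1280
15–29: 10900 * 0.968 = 10551
30–44: 8000 * 0.988 = 7904
45+: 16700 * 0.958 + 15400 * 0.327 = 15999 + 5036 = 21035
Net migration: 45+ + 360 → 21395
Population now: 0–14=1280, 15–29=10551, 30–44=7904, 45+=21395
After projecting period 2:
Births: 10551 * 0.16 = 1688
15–29: 1280 * 0.968 = 1239
30–44: 10551 * 0.988 = 10424
45+: 7904 * 0.958 + 21395 * 0.327 = 7572 + 6996 = 14568
Net migration: 45+ + 360 → 14928
Population now: 0–14=1688, 15–29=1239, 30–44=10424, 45+=14928
After projecting period 3:
Births: 1239 * 0.16 = 198
15–29: 1688 * 0.968 = 1634
30–44: 1239 * 0.988 = 1224
45+: 10424 * 0.958 + 14928 * 0.327 = 9986 + 4881 = 14867
Net migration: 45+ + 360 → 15227
Population now: 0–14=198, 15–29=1634, 30–44=1224, 45+=15227
Scenario A total after 3 periods: 18283
Scenario B projection —
After projecting period 1:
Births: 8000 * 0.26 = 2080
15–29: 10900 * 0.968 = 10551
30–44: 8000 * 0.988 = 7904
45+: 16700 * 0.958 + 15400 * 0.327 = 15999 + 5036 = 21035
Net migration: 45+ + 360 → 21395
Population now: 0–14=2080, 15–29=10551, 30–44=7904, 45+=21395
After projecting period 2:
Births: 10551 * 0.26 = 2743
15–29: 2080 * 0.968 = 2013
30–44: 10551 * 0.988 = 10424
45+: 7904 * 0.958 + 21395 * 0.327 = 7572 + 6996 = 14568
Net migration: 45+ + 360 → 14928
Population now: 0–14=2743, 15–29=2013, 30–44=10424, 45+=14928
After projecting period 3:
Births: 2013 * 0.26 = 523
15–29: 2743 * 0.968 = 2655
30–44: 2013 * 0.988 = 1989
45+: 10424 * 0.958 + 14928 * 0.327 = 9986 + 4881 = 14867
Net migration: 45+ + 360 → 15227
Population now: 0–14=523, 15–29=2655, 30–44=1989, 45+=15227
Scenario B total after 3 periods: 20394
Difference B − A = 20394 − 18283 = 2111

2111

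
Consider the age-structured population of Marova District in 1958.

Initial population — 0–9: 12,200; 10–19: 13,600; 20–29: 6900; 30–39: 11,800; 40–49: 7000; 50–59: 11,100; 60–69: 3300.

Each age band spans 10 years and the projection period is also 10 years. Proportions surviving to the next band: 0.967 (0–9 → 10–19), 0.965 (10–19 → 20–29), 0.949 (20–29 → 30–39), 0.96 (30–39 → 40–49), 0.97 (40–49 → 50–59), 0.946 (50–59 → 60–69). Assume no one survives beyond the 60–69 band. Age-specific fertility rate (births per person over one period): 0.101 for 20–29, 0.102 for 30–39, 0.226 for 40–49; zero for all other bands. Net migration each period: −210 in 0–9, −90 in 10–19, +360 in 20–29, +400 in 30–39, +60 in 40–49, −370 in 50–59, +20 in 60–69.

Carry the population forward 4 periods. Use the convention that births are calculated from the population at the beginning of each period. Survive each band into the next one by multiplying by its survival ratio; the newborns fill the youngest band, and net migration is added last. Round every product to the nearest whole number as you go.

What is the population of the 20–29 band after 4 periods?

Let band 1 be 0–9 through band 7 = 60–69.
— Period 1 —
Births: 6900 × 0.101 = 697  |  11800 × 0.102 = 1204  |  7000 × 0.226 = 1582 → total 3483
Band 2: 12200 × 0.967 = 11797
Band 3: 13600 × 0.965 = 13124
Band 4: 6900 × 0.949 = 6548
Band 5: 11800 × 0.96 = 11328
Band 6: 7000 × 0.97 = 6790
Band 7: 11100 × 0.946 = 10501
Net migration: Band 1 − 210 → 3273; Band 2 − 90 → 11707; Band 3 + 360 → 13484; Band 4 + 400 → 6948; Band 5 + 60 → 11388; Band 6 − 370 → 6420; Band 7 + 20 → 10521
Giving 3273 / 11707 / 13484 / 6948 / 11388 / 6420 / 10521.
— Period 2 —
Births: 13484 × 0.101 = 1362  |  6948 × 0.102 = 709  |  11388 × 0.226 = 2574 → total 4645
Band 2: 3273 × 0.967 = 3165
Band 3: 11707 × 0.965 = 11297
Band 4: 13484 × 0.949 = 12796
Band 5: 6948 × 0.96 = 6670
Band 6: 11388 × 0.97 = 11046
Band 7: 6420 × 0.946 = 6073
Net migration: Band 1 − 210 → 4435; Band 2 − 90 → 3075; Band 3 + 360 → 11657; Band 4 + 400 → 13196; Band 5 + 60 → 6730; Band 6 − 370 → 10676; Band 7 + 20 → 6093
Giving 4435 / 3075 / 11657 / 13196 / 6730 / 10676 / 6093.
— Period 3 —
Births: 11657 × 0.101 = 1177  |  13196 × 0.102 = 1346  |  6730 × 0.226 = 1521 → total 4044
Band 2: 4435 × 0.967 = 4289
Band 3: 3075 × 0.965 = 2967
Band 4: 11657 × 0.949 = 11062
Band 5: 13196 × 0.96 = 12668
Band 6: 6730 × 0.97 = 6528
Band 7: 10676 × 0.946 = 10099
Net migration: Band 1 − 210 → 3834; Band 2 − 90 → 4199; Band 3 + 360 → 3327; Band 4 + 400 → 11462; Band 5 + 60 → 12728; Band 6 − 370 → 6158; Band 7 + 20 → 10119
Giving 3834 / 4199 / 3327 / 11462 / 12728 / 6158 / 10119.
— Period 4 —
Births: 3327 × 0.101 = 336  |  11462 × 0.102 = 1169  |  12728 × 0.226 = 2877 → total 4382
Band 2: 3834 × 0.967 = 3707
Band 3: 4199 × 0.965 = 4052
Band 4: 3327 × 0.949 = 3157
Band 5: 11462 × 0.96 = 11004
Band 6: 12728 × 0.97 = 12346
Band 7: 6158 × 0.946 = 5825
Net migration: Band 1 − 210 → 4172; Band 2 − 90 → 3617; Band 3 + 360 → 4412; Band 4 + 400 → 3557; Band 5 + 60 → 11064; Band 6 − 370 → 11976; Band 7 + 20 → 5845
Giving 4172 / 3617 / 4412 / 3557 / 11064 / 11976 / 5845.

4412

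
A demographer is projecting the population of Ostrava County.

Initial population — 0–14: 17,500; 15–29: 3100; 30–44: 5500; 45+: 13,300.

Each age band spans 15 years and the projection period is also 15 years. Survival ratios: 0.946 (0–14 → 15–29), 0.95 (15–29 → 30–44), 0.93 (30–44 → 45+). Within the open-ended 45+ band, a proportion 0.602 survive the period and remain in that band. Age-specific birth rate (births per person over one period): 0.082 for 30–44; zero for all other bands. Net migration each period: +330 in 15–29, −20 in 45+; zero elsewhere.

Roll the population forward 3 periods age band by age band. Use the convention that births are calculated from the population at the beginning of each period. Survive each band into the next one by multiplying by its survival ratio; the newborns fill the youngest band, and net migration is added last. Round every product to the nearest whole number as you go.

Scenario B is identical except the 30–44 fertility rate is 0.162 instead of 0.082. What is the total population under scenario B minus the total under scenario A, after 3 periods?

1902

Numbering the groups 1..4 from youngest to oldest:
After projecting period 1:
Births: 5500 × 0.082 = 451
Group 2: 17500 × 0.946 = 16555
Group 3: 3100 × 0.95 = 2945
Group 4: 5500 × 0.93 + 13300 × 0.602 = 5115 + 8007 = 13122
Net migration: Group 2 + 330 → 16885; Group 4 − 20 → 13102
Giving 451 / 16885 / 2945 / 13102.
After projecting period 2:
Births: 2945 × 0.082 = 241
Group 2: 451 × 0.946 = 427
Group 3: 16885 × 0.95 = 16041
Group 4: 2945 × 0.93 + 13102 × 0.602 = 2739 + 7887 = 10626
Net migration: Group 2 + 330 → 757; Group 4 − 20 → 10606
Giving 241 / 757 / 16041 / 10606.
After projecting period 3:
Births: 16041 × 0.082 = 1315
Group 2: 241 × 0.946 = 228
Group 3: 757 × 0.95 = 719
Group 4: 16041 × 0.93 + 10606 × 0.602 = 14918 + 6385 = 21303
Net migration: Group 2 + 330 → 558; Group 4 − 20 → 21283
Giving 1315 / 558 / 719 / 21283.
Scenario A total after 3 periods: 23875
Scenario B projection —
After projecting period 1:
Births: 5500 × 0.162 = 891
Group 2: 17500 × 0.946 = 16555
Group 3: 3100 × 0.95 = 2945
Group 4: 5500 × 0.93 + 13300 × 0.602 = 5115 + 8007 = 13122
Net migration: Group 2 + 330 → 16885; Group 4 − 20 → 13102
Giving 891 / 16885 / 2945 / 13102.
After projecting period 2:
Births: 2945 × 0.162 = 477
Group 2: 891 × 0.946 = 843
Group 3: 16885 × 0.95 = 16041
Group 4: 2945 × 0.93 + 13102 × 0.602 = 2739 + 7887 = 10626
Net migration: Group 2 + 330 → 1173; Group 4 − 20 → 10606
Giving 477 / 1173 / 16041 / 10606.
After projecting period 3:
Births: 16041 × 0.162 = 2599
Group 2: 477 × 0.946 = 451
Group 3: 1173 × 0.95 = 1114
Group 4: 16041 × 0.93 + 10606 × 0.602 = 14918 + 6385 = 21303
Net migration: Group 2 + 330 → 781; Group 4 − 20 → 21283
Giving 2599 / 781 / 1114 / 21283.
Scenario B total after 3 periods: 25777
Difference B − A = 25777 − 23875 = 1902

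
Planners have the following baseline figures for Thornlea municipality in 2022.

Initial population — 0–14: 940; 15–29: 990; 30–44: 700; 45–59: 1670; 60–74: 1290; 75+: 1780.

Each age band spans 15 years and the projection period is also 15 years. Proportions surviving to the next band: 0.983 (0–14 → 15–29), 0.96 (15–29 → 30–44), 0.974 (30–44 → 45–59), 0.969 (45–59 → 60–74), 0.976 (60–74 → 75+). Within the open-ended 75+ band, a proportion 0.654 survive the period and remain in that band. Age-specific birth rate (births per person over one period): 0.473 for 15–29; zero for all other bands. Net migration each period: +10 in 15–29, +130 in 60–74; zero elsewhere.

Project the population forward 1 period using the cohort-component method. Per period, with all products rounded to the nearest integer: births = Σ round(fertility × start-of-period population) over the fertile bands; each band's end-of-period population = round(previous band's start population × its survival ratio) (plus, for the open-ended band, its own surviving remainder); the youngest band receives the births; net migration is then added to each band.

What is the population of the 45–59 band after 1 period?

Let band 1 be 0–14 through band 6 = 75+.
— Period 1 —
Births: 990 × 0.473 = 468
Band 2: 940 × 0.983 = 924
Band 3: 990 × 0.96 = 950
Band 4: 700 × 0.974 = 682
Band 5: 1670 × 0.969 = 1618
Band 6: 1290 × 0.976 + 1780 × 0.654 = 1259 + 1164 = 2423
Net migration: Band 2 + 10 → 934; Band 5 + 130 → 1748
Population now: 0–14=468, 15–29=934, 30–44=950, 45–59=682, 60–74=1748, 75+=2423

682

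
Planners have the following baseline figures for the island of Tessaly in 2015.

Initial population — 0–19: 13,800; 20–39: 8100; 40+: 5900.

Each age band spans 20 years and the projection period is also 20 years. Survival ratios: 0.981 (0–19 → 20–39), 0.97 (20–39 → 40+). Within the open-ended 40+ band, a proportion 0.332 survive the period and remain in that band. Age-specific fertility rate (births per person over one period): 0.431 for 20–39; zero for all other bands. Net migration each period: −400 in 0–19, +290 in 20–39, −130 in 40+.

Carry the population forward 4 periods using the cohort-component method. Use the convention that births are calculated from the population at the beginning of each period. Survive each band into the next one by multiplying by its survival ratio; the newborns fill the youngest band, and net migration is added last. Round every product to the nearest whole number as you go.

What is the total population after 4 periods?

Let band 1 be 0–19 through band 3 = 40+.
After projecting period 1:
Births: 8100 × 0.431 = 3491
Band 2: 13800 × 0.981 = 13538
Band 3: 8100 × 0.97 + 5900 × 0.332 = 7857 + 1959 = 9816
Net migration: Band 1 − 400 → 3091; Band 2 + 290 → 13828; Band 3 − 130 → 9686
Population now: 0–19=3091, 20–39=13828, 40+=9686
After projecting period 2:
Births: 13828 × 0.431 = 5960
Band 2: 3091 × 0.981 = 3032
Band 3: 13828 × 0.97 + 9686 × 0.332 = 13413 + 3216 = 16629
Net migration: Band 1 − 400 → 5560; Band 2 + 290 → 3322; Band 3 − 130 → 16499
Population now: 0–19=5560, 20–39=3322, 40+=16499
After projecting period 3:
Births: 3322 × 0.431 = 1432
Band 2: 5560 × 0.981 = 5454
Band 3: 3322 × 0.97 + 16499 × 0.332 = 3222 + 5478 = 8700
Net migration: Band 1 − 400 → 1032; Band 2 + 290 → 5744; Band 3 − 130 → 8570
Population now: 0–19=1032, 20–39=5744, 40+=8570
After projecting period 4:
Births: 5744 × 0.431 = 2476
Band 2: 1032 × 0.981 = 1012
Band 3: 5744 × 0.97 + 8570 × 0.332 = 5572 + 2845 = 8417
Net migration: Band 1 − 400 → 2076; Band 2 + 290 → 1302; Band 3 − 130 → 8287
Population now: 0–19=2076, 20–39=1302, 40+=8287
Total after period 4: 2076 + 1302 + 8287 = 11665

11665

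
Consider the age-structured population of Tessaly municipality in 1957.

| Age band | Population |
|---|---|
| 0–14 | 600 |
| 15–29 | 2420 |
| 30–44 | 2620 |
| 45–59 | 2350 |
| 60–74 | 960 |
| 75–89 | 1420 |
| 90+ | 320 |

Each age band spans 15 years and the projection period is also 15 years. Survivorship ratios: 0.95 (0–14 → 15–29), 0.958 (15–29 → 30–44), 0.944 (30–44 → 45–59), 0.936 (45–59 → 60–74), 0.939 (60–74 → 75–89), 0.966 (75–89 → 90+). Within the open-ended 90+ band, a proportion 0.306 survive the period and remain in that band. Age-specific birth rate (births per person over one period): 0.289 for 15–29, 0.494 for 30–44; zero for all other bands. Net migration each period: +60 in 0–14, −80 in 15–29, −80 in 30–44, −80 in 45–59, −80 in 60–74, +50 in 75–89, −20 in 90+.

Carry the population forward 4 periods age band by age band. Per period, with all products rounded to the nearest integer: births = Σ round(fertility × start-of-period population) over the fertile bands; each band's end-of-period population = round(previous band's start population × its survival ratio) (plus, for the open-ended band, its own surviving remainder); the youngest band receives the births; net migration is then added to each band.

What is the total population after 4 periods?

(Bands numbered youngest = 1 to oldest = 7.)
After projecting period 1:
Births: 2420 × 0.289 = 699  |  2620 × 0.494 = 1294 → 1993
Band 2: 600 × 0.95 = 570
Band 3: 2420 × 0.958 = 2318
Band 4: 2620 × 0.944 = 2473
Band 5: 2350 × 0.936 = 2200
Band 6: 960 × 0.939 = 901
Band 7: 1420 × 0.966 + 320 × 0.306 = 1372 + 98 = 1470
Net migration: Band 1 + 60 → 2053; Band 2 − 80 → 490; Band 3 − 80 → 2238; Band 4 − 80 → 2393; Band 5 − 80 → 2120; Band 6 + 50 → 951; Band 7 − 20 → 1450
Population now: 0–14=2053, 15–29=490, 30–44=2238, 45–59=2393, 60–74=2120, 75–89=951, 90+=1450
After projecting period 2:
Births: 490 × 0.289 = 142  |  2238 × 0.494 = 1106 → 1248
Band 2: 2053 × 0.95 = 1950
Band 3: 490 × 0.958 = 469
Band 4: 2238 × 0.944 = 2113
Band 5: 2393 × 0.936 = 2240
Band 6: 2120 × 0.939 = 1991
Band 7: 951 × 0.966 + 1450 × 0.306 = 919 + 444 = 1363
Net migration: Band 1 + 60 → 1308; Band 2 − 80 → 1870; Band 3 − 80 → 389; Band 4 − 80 → 2033; Band 5 − 80 → 2160; Band 6 + 50 → 2041; Band 7 − 20 → 1343
Population now: 0–14=1308, 15–29=1870, 30–44=389, 45–59=2033, 60–74=2160, 75–89=2041, 90+=1343
After projecting period 3:
Births: 1870 × 0.289 = 540  |  389 × 0.494 = 192 → 732
Band 2: 1308 × 0.95 = 1243
Band 3: 1870 × 0.958 = 1791
Band 4: 389 × 0.944 = 367
Band 5: 2033 × 0.936 = 1903
Band 6: 2160 × 0.939 = 2028
Band 7: 2041 × 0.966 + 1343 × 0.306 = 1972 + 411 = 2383
Net migration: Band 1 + 60 → 792; Band 2 − 80 → 1163; Band 3 − 80 → 1711; Band 4 − 80 → 287; Band 5 − 80 → 1823; Band 6 + 50 → 2078; Band 7 − 20 → 2363
Population now: 0–14=792, 15–29=1163, 30–44=1711, 45–59=287, 60–74=1823, 75–89=2078, 90+=2363
After projecting period 4:
Births: 1163 × 0.289 = 336  |  1711 × 0.494 = 845 → 1181
Band 2: 792 × 0.95 = 752
Band 3: 1163 × 0.958 = 1114
Band 4: 1711 × 0.944 = 1615
Band 5: 287 × 0.936 = 269
Band 6: 1823 × 0.939 = 1712
Band 7: 2078 × 0.966 + 2363 × 0.306 = 2007 + 723 = 2730
Net migration: Band 1 + 60 → 1241; Band 2 − 80 → 672; Band 3 − 80 → 1034; Band 4 − 80 → 1535; Band 5 − 80 → 189; Band 6 + 50 → 1762; Band 7 − 20 → 2710
Population now: 0–14=1241, 15–29=672, 30–44=1034, 45–59=1535, 60–74=189, 75–89=1762, 90+=2710
Total after period 4: 1241 + 672 + 1034 + 1535 + 189 + 1762 + 2710 = 9143

9143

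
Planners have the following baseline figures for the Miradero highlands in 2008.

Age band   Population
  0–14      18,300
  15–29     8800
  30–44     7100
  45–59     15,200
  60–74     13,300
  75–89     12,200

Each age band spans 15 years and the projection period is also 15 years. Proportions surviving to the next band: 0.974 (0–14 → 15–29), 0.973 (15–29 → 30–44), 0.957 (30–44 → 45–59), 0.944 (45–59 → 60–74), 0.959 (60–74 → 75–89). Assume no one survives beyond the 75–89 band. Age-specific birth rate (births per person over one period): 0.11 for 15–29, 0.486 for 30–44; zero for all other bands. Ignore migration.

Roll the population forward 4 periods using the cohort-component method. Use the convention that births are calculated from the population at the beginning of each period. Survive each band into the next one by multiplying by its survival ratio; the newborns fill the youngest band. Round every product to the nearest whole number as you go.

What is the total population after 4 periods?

44258

Numbering the bands 1..6 from youngest to oldest:
Period 1.
Births: 8800 * 0.11 = 968  |  7100 * 0.486 = 3451 — total 4419
Band 2: 18300 * 0.974 = 17824
Band 3: 8800 * 0.973 = 8562
Band 4: 7100 * 0.957 = 6795
Band 5: 15200 * 0.944 = 14349
Band 6: 13300 * 0.959 = 12755
Giving 4419 / 17824 / 8562 / 6795 / 14349 / 12755.
Period 2.
Births: 17824 * 0.11 = 1961  |  8562 * 0.486 = 4161 — total 6122
Band 2: 4419 * 0.974 = 4304
Band 3: 17824 * 0.973 = 17343
Band 4: 8562 * 0.957 = 8194
Band 5: 6795 * 0.944 = 6414
Band 6: 14349 * 0.959 = 13761
Giving 6122 / 4304 / 17343 / 8194 / 6414 / 13761.
Period 3.
Births: 4304 * 0.11 = 473  |  17343 * 0.486 = 8429 — total 8902
Band 2: 6122 * 0.974 = 5963
Band 3: 4304 * 0.973 = 4188
Band 4: 17343 * 0.957 = 16597
Band 5: 8194 * 0.944 = 7735
Band 6: 6414 * 0.959 = 6151
Giving 8902 / 5963 / 4188 / 16597 / 7735 / 6151.
Period 4.
Births: 5963 * 0.11 = 656  |  4188 * 0.486 = 2035 — total 2691
Band 2: 8902 * 0.974 = 8671
Band 3: 5963 * 0.973 = 5802
Band 4: 4188 * 0.957 = 4008
Band 5: 16597 * 0.944 = 15668
Band 6: 7735 * 0.959 = 7418
Giving 2691 / 8671 / 5802 / 4008 / 15668 / 7418.
Total after period 4: 2691 + 8671 + 5802 + 4008 + 15668 + 7418 = 44258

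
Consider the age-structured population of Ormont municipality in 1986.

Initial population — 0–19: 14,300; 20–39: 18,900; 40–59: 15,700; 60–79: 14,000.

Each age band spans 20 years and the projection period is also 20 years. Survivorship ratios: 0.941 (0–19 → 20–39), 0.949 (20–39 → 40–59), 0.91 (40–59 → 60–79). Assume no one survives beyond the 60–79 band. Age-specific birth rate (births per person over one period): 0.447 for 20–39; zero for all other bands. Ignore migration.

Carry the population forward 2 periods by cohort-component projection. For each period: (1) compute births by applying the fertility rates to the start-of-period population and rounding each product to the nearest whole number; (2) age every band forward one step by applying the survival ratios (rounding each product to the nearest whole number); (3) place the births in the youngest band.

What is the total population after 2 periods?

Call the groups 1 to 4, youngest first.
[period 1]
Births: 18900 × 0.447 = 8448
Group 2: 14300 × 0.941 = 13456
Group 3: 18900 × 0.949 = 17936
Group 4: 15700 × 0.91 = 14287
Population now: 0–19=8448, 20–39=13456, 40–59=17936, 60–79=14287
[period 2]
Births: 13456 × 0.447 = 6015
Group 2: 8448 × 0.941 = 7950
Group 3: 13456 × 0.949 = 12770
Group 4: 17936 × 0.91 = 16322
Population now: 0–19=6015, 20–39=7950, 40–59=12770, 60–79=16322
Total after period 2: 6015 + 7950 + 12770 + 16322 = 43057

43057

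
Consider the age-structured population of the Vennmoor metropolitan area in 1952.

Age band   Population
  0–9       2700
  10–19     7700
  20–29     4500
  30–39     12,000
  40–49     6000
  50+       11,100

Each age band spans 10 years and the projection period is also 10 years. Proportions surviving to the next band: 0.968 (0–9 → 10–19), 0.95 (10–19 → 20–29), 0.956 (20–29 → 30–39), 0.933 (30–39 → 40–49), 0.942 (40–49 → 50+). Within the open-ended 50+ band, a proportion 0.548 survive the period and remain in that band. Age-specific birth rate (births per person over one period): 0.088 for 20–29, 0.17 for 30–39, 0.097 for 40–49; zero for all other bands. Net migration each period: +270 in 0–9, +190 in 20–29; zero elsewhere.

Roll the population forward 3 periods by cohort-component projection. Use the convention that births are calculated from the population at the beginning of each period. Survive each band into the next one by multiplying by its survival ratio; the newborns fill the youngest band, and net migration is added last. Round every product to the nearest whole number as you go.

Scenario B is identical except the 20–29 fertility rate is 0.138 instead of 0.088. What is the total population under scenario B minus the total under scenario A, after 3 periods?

705

Let band 1 be 0–9 through band 6 = 50+.
Period 1:
Births: 4500 * 0.088 = 396 ; 12000 * 0.17 = 2040 ; 6000 * 0.097 = 582 → total 3018
Band 2: 2700 * 0.968 = 2614
Band 3: 7700 * 0.95 = 7315
Band 4: 4500 * 0.956 = 4302
Band 5: 12000 * 0.933 = 11196
Band 6: 6000 * 0.942 + 11100 * 0.548 = 5652 + 6083 = 11735
Net migration: Band 1 + 270 → 3288; Band 3 + 190 → 7505
End of period: [3288, 2614, 7505, 4302, 11196, 11735]
Period 2:
Births: 7505 * 0.088 = 660 ; 4302 * 0.17 = 731 ; 11196 * 0.097 = 1086 → total 2477
Band 2: 3288 * 0.968 = 3183
Band 3: 2614 * 0.95 = 2483
Band 4: 7505 * 0.956 = 7175
Band 5: 4302 * 0.933 = 4014
Band 6: 11196 * 0.942 + 11735 * 0.548 = 10547 + 6431 = 16978
Net migration: Band 1 + 270 → 2747; Band 3 + 190 → 2673
End of period: [2747, 3183, 2673, 7175, 4014, 16978]
Period 3:
Births: 2673 * 0.088 = 235 ; 7175 * 0.17 = 1220 ; 4014 * 0.097 = 389 → total 1844
Band 2: 2747 * 0.968 = 2659
Band 3: 3183 * 0.95 = 3024
Band 4: 2673 * 0.956 = 2555
Band 5: 7175 * 0.933 = 6694
Band 6: 4014 * 0.942 + 16978 * 0.548 = 3781 + 9304 = 13085
Net migration: Band 1 + 270 → 2114; Band 3 + 190 → 3214
End of period: [2114, 2659, 3214, 2555, 6694, 13085]
Scenario A total after 3 periods: 30321
Scenario B projection —
Period 1:
Births: 4500 * 0.138 = 621 ; 12000 * 0.17 = 2040 ; 6000 * 0.097 = 582 → total 3243
Band 2: 2700 * 0.968 = 2614
Band 3: 7700 * 0.95 = 7315
Band 4: 4500 * 0.956 = 4302
Band 5: 12000 * 0.933 = 11196
Band 6: 6000 * 0.942 + 11100 * 0.548 = 5652 + 6083 = 11735
Net migration: Band 1 + 270 → 3513; Band 3 + 190 → 7505
End of period: [3513, 2614, 7505, 4302, 11196, 11735]
Period 2:
Births: 7505 * 0.138 = 1036 ; 4302 * 0.17 = 731 ; 11196 * 0.097 = 1086 → total 2853
Band 2: 3513 * 0.968 = 3401
Band 3: 2614 * 0.95 = 2483
Band 4: 7505 * 0.956 = 7175
Band 5: 4302 * 0.933 = 4014
Band 6: 11196 * 0.942 + 11735 * 0.548 = 10547 + 6431 = 16978
Net migration: Band 1 + 270 → 3123; Band 3 + 190 → 2673
End of period: [3123, 3401, 2673, 7175, 4014, 16978]
Period 3:
Births: 2673 * 0.138 = 369 ; 7175 * 0.17 = 1220 ; 4014 * 0.097 = 389 → total 1978
Band 2: 3123 * 0.968 = 3023
Band 3: 3401 * 0.95 = 3231
Band 4: 2673 * 0.956 = 2555
Band 5: 7175 * 0.933 = 6694
Band 6: 4014 * 0.942 + 16978 * 0.548 = 3781 + 9304 = 13085
Net migration: Band 1 + 270 → 2248; Band 3 + 190 → 3421
End of period: [2248, 3023, 3421, 2555, 6694, 13085]
Scenario B total after 3 periods: 31026
Difference B − A = 31026 − 30321 = 705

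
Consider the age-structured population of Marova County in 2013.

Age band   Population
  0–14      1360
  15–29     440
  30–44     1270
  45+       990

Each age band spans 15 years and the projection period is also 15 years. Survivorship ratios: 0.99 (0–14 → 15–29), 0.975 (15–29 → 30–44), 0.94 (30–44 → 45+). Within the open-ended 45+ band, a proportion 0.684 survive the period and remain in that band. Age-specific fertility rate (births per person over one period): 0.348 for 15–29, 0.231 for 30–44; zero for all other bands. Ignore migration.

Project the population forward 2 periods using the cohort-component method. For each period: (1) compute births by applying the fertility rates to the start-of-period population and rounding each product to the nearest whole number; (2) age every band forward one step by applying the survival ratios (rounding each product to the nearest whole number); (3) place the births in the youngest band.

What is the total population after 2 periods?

Period 1.
Births: 440 × 0.348 = 153, 1270 × 0.231 = 293 — total 446
15–29: 1360 × 0.99 = 1346
30–44: 440 × 0.975 = 429
45+: 1270 × 0.94 + 990 × 0.684 = 1194 + 677 = 1871
Giving 446 / 1346 / 429 / 1871.
Period 2.
Births: 1346 × 0.348 = 468, 429 × 0.231 = 99 — total 567
15–29: 446 × 0.99 = 442
30–44: 1346 × 0.975 = 1312
45+: 429 × 0.94 + 1871 × 0.684 = 403 + 1280 = 1683
Giving 567 / 442 / 1312 / 1683.
Total after period 2: 567 + 442 + 1312 + 1683 = 4004

4004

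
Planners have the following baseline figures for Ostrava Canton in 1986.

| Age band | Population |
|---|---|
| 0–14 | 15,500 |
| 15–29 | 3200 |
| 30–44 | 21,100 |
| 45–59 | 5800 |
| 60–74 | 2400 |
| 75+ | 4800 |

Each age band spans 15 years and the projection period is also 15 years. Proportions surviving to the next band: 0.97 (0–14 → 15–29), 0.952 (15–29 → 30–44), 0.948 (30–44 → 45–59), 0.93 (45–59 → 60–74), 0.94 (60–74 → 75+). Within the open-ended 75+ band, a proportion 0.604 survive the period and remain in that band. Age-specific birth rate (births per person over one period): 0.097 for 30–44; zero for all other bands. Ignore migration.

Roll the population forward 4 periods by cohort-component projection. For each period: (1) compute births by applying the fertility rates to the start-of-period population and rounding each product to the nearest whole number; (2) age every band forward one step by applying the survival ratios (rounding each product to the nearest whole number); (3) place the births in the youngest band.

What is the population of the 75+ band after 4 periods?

Period 1.
Births: 21100 × 0.097 = 2047
15–29: 15500 × 0.97 = 15035
30–44: 3200 × 0.952 = 3046
45–59: 21100 × 0.948 = 20003
60–74: 5800 × 0.93 = 5394
75+: 2400 × 0.94 + 4800 × 0.604 = 2256 + 2899 = 5155
Giving 2047 / 15035 / 3046 / 20003 / 5394 / 5155.
Period 2.
Births: 3046 × 0.097 = 295
15–29: 2047 × 0.97 = 1986
30–44: 15035 × 0.952 = 14313
45–59: 3046 × 0.948 = 2888
60–74: 20003 × 0.93 = 18603
75+: 5394 × 0.94 + 5155 × 0.604 = 5070 + 3114 = 8184
Giving 295 / 1986 / 14313 / 2888 / 18603 / 8184.
Period 3.
Births: 14313 × 0.097 = 1388
15–29: 295 × 0.97 = 286
30–44: 1986 × 0.952 = 1891
45–59: 14313 × 0.948 = 13569
60–74: 2888 × 0.93 = 2686
75+: 18603 × 0.94 + 8184 × 0.604 = 17487 + 4943 = 22430
Giving 1388 / 286 / 1891 / 13569 / 2686 / 22430.
Period 4.
Births: 1891 × 0.097 = 183
15–29: 1388 × 0.97 = 1346
30–44: 286 × 0.952 = 272
45–59: 1891 × 0.948 = 1793
60–74: 13569 × 0.93 = 12619
75+: 2686 × 0.94 + 22430 × 0.604 = 2525 + 13548 = 16073
Giving 183 / 1346 / 272 / 1793 / 12619 / 16073.

16073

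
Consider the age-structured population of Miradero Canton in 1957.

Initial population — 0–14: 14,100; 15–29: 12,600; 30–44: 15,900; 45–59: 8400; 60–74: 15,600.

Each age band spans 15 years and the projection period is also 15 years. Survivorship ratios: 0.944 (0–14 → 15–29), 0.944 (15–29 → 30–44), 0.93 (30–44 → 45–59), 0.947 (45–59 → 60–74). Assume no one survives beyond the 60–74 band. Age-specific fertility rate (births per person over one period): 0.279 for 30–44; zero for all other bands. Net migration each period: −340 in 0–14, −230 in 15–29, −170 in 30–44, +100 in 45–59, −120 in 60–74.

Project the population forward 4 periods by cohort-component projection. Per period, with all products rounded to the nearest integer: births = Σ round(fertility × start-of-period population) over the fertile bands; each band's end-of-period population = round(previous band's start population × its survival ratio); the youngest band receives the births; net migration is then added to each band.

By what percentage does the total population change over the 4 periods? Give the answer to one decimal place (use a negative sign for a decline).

-71.0

Let band 1 be 0–14 through band 5 = 60–74.
Period 1:
Births: 15900 * 0.279 = 4436
Band 2: 14100 * 0.944 = 13310
Band 3: 12600 * 0.944 = 11894
Band 4: 15900 * 0.93 = 14787
Band 5: 8400 * 0.947 = 7955
Net migration: Band 1 − 340 → 4096; Band 2 − 230 → 13080; Band 3 − 170 → 11724; Band 4 + 100 → 14887; Band 5 − 120 → 7835
Population now: 0–14=4096, 15–29=13080, 30–44=11724, 45–59=14887, 60–74=7835
Period 2:
Births: 11724 * 0.279 = 3271
Band 2: 4096 * 0.944 = 3867
Band 3: 13080 * 0.944 = 12348
Band 4: 11724 * 0.93 = 10903
Band 5: 14887 * 0.947 = 14098
Net migration: Band 1 − 340 → 2931; Band 2 − 230 → 3637; Band 3 − 170 → 12178; Band 4 + 100 → 11003; Band 5 − 120 → 13978
Population now: 0–14=2931, 15–29=3637, 30–44=12178, 45–59=11003, 60–74=13978
Period 3:
Births: 12178 * 0.279 = 3398
Band 2: 2931 * 0.944 = 2767
Band 3: 3637 * 0.944 = 3433
Band 4: 12178 * 0.93 = 11326
Band 5: 11003 * 0.947 = 10420
Net migration: Band 1 − 340 → 3058; Band 2 − 230 → 2537; Band 3 − 170 → 3263; Band 4 + 100 → 11426; Band 5 − 120 → 10300
Population now: 0–14=3058, 15–29=2537, 30–44=3263, 45–59=11426, 60–74=10300
Period 4:
Births: 3263 * 0.279 = 910
Band 2: 3058 * 0.944 = 2887
Band 3: 2537 * 0.944 = 2395
Band 4: 3263 * 0.93 = 3035
Band 5: 11426 * 0.947 = 10820
Net migration: Band 1 − 340 → 570; Band 2 − 230 → 2657; Band 3 − 170 → 2225; Band 4 + 100 → 3135; Band 5 − 120 → 10700
Population now: 0–14=570, 15–29=2657, 30–44=2225, 45–59=3135, 60–74=10700
Total: 66600 → 19287; change = -47313; percentage change = -71.0%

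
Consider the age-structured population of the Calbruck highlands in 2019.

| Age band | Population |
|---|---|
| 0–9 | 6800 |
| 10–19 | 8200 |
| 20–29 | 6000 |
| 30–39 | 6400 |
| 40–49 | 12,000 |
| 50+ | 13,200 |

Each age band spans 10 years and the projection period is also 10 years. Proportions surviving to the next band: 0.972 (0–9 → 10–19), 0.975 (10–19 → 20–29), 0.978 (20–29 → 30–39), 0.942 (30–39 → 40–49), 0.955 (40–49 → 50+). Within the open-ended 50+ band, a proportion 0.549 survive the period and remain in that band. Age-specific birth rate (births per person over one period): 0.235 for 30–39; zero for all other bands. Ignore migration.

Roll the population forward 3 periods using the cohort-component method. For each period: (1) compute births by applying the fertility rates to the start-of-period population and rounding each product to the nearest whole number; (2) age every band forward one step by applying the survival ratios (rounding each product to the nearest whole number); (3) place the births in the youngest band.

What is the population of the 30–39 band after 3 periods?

Period 1:
Births: 6400 × 0.235 = 1504
10–19: 6800 × 0.972 = 6610
20–29: 8200 × 0.975 = 7995
30–39: 6000 × 0.978 = 5868
40–49: 6400 × 0.942 = 6029
50+: 12000 × 0.955 + 13200 × 0.549 = 11460 + 7247 = 18707
Population now: 0–9=1504, 10–19=6610, 20–29=7995, 30–39=5868, 40–49=6029, 50+=18707
Period 2:
Births: 5868 × 0.235 = 1379
10–19: 1504 × 0.972 = 1462
20–29: 6610 × 0.975 = 6445
30–39: 7995 × 0.978 = 7819
40–49: 5868 × 0.942 = 5528
50+: 6029 × 0.955 + 18707 × 0.549 = 5758 + 10270 = 16028
Population now: 0–9=1379, 10–19=1462, 20–29=6445, 30–39=7819, 40–49=5528, 50+=16028
Period 3:
Births: 7819 × 0.235 = 1837
10–19: 1379 × 0.972 = 1340
20–29: 1462 × 0.975 = 1425
30–39: 6445 × 0.978 = 6303
40–49: 7819 × 0.942 = 7365
50+: 5528 × 0.955 + 16028 × 0.549 = 5279 + 8799 = 14078
Population now: 0–9=1837, 10–19=1340, 20–29=1425, 30–39=6303, 40–49=7365, 50+=14078

6303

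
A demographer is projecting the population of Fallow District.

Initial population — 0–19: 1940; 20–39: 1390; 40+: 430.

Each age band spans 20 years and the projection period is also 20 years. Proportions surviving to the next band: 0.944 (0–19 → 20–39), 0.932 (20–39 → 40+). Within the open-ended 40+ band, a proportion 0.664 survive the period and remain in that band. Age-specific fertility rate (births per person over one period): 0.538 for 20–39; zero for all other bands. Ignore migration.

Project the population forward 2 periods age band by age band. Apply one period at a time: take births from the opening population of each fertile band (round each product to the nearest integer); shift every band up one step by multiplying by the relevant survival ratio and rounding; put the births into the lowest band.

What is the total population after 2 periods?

Period 1:
Births: 1390 × 0.538 = 748
20–39: 1940 × 0.944 = 1831
40+: 1390 × 0.932 + 430 × 0.664 = 1295 + 286 = 1581
→ [748, 1831, 1581]
Period 2:
Births: 1831 × 0.538 = 985
20–39: 748 × 0.944 = 706
40+: 1831 × 0.932 + 1581 × 0.664 = 1706 + 1050 = 2756
→ [985, 706, 2756]
Total after period 2: 985 + 706 + 2756 = 4447

4447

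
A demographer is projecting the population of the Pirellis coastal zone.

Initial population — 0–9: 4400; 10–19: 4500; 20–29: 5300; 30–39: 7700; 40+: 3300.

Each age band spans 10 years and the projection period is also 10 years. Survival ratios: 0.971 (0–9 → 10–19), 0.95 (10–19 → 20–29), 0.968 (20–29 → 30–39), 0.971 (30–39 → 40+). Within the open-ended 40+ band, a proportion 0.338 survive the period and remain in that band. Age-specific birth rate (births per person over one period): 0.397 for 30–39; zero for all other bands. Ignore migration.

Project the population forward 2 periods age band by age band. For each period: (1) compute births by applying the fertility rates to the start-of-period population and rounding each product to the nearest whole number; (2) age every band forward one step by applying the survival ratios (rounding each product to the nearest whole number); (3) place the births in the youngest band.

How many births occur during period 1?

Period 1:
Births: 7700 × 0.397 = 3057
10–19: 4400 × 0.971 = 4272
20–29: 4500 × 0.95 = 4275
30–39: 5300 × 0.968 = 5130
40+: 7700 × 0.971 + 3300 × 0.338 = 7477 + 1115 = 8592
End of period: [3057, 4272, 4275, 5130, 8592]

3057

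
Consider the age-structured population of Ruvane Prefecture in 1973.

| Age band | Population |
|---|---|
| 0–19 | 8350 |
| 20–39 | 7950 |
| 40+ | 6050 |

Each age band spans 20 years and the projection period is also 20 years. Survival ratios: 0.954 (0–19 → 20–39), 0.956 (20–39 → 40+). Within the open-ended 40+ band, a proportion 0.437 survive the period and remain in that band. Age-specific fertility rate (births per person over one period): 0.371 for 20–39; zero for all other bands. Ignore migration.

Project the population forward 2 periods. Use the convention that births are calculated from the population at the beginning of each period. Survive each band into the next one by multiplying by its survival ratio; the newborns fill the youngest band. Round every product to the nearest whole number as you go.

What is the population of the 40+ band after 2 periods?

[period 1]
Births: 7950 × 0.371 = 2949
20–39: 8350 × 0.954 = 7966
40+: 7950 × 0.956 + 6050 × 0.437 = 7600 + 2644 = 10244
→ [2949, 7966, 10244]
[period 2]
Births: 7966 × 0.371 = 2955
20–39: 2949 × 0.954 = 2813
40+: 7966 × 0.956 + 10244 × 0.437 = 7615 + 4477 = 12092
→ [2955, 2813, 12092]

12092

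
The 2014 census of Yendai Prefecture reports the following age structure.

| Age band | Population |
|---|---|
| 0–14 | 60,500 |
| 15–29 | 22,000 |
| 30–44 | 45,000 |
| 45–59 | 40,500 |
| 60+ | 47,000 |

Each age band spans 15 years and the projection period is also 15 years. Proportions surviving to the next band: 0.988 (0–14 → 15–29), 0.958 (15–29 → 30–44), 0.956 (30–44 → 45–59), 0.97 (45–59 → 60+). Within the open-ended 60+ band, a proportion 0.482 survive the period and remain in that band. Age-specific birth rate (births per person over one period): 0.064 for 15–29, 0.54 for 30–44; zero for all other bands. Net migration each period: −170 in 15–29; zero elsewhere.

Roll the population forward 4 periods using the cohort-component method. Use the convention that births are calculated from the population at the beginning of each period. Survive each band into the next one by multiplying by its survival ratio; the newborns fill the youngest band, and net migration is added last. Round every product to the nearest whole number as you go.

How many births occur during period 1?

(Groups numbered youngest = 1 to oldest = 5.)
[period 1]
Births: 22000 × 0.064 = 1408 ; 45000 × 0.54 = 24300 — total 25708
Group 2: 60500 × 0.988 = 59774
Group 3: 22000 × 0.958 = 21076
Group 4: 45000 × 0.956 = 43020
Group 5: 40500 × 0.97 + 47000 × 0.482 = 39285 + 22654 = 61939
Net migration: Group 2 − 170 → 59604
Giving 25708 / 59604 / 21076 / 43020 / 61939.

25708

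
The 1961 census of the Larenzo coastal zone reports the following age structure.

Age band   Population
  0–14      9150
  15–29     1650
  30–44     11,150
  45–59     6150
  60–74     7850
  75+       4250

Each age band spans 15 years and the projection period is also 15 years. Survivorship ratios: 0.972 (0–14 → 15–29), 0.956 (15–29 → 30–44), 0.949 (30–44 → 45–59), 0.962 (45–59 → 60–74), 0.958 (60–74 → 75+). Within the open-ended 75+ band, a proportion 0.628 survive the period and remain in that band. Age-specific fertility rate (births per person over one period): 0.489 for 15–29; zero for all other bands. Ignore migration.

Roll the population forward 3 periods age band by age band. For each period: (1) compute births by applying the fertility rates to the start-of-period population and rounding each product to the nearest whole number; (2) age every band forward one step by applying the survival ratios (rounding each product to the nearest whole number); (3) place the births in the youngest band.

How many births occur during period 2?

4349

Period 1:
Births: 1650 × 0.489 = 807
15–29: 9150 × 0.972 = 8894
30–44: 1650 × 0.956 = 1577
45–59: 11150 × 0.949 = 10581
60–74: 6150 × 0.962 = 5916
75+: 7850 × 0.958 + 4250 × 0.628 = 7520 + 2669 = 10189
→ [807, 8894, 1577, 10581, 5916, 10189]
Period 2:
Births: 8894 × 0.489 = 4349
15–29: 807 × 0.972 = 784
30–44: 8894 × 0.956 = 8503
45–59: 1577 × 0.949 = 1497
60–74: 10581 × 0.962 = 10179
75+: 5916 × 0.958 + 10189 × 0.628 = 5668 + 6399 = 12067
→ [4349, 784, 8503, 1497, 10179, 12067]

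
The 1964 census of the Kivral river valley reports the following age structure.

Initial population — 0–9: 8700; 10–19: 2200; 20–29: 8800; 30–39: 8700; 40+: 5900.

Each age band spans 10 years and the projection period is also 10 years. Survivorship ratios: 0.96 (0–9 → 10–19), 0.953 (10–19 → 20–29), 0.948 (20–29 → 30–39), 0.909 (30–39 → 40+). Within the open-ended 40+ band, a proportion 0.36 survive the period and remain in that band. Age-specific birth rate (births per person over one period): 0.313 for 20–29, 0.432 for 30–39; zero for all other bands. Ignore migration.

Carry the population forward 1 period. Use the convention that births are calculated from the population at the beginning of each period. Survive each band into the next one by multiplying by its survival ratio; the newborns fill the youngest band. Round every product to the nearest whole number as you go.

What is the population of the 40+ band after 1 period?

10032

Call the groups 1 to 5, youngest first.
After projecting period 1:
Births: 8800 × 0.313 = 2754 ; 8700 × 0.432 = 3758 → total 6512
Group 2: 8700 × 0.96 = 8352
Group 3: 2200 × 0.953 = 2097
Group 4: 8800 × 0.948 = 8342
Group 5: 8700 × 0.909 + 5900 × 0.36 = 7908 + 2124 = 10032
End of period: [6512, 8352, 2097, 8342, 10032]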